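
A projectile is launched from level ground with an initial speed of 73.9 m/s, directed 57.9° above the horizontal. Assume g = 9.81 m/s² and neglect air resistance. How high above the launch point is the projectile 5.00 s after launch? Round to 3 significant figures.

v_y0 = 73.9 sin 57.9° = 62.60 m/s.
y(t) = v_y0 t − ½ g t² = 62.60×5.00 − 4.905×5.00² = 190 m.

190 m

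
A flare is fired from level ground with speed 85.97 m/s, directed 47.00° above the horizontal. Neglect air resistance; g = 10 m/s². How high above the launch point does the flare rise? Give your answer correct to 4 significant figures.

197.7 m

Vertical component of launch velocity: v_y = 85.97 sin 47.00° = 62.874 m/s.
At the highest point the vertical velocity is zero, so v_y² = 2 g h_max.
h_max = (62.874)² / (2 × 10) = 3953.1 / 20.00 = 197.7 m.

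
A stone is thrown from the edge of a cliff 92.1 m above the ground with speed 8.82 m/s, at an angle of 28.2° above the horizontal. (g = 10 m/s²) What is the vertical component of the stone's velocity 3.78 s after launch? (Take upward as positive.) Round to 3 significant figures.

-33.6 m/s

Initial vertical component: v_y0 = 8.82 sin 28.2° = 4.168 m/s.
v_y(t) = v_y0 − g t = 4.168 − 10 × 3.78 = -33.6 m/s.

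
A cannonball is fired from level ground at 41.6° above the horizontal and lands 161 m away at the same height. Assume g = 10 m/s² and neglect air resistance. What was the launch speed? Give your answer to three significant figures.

On level ground, R = v₀² sin(2θ) / g, so v₀ = √(R g / sin 2θ).
sin(2 × 41.6°) = 0.9930.
v₀ = √(161 × 10 / 0.9930) = √1621 = 40.3 m/s.

40.3 m/s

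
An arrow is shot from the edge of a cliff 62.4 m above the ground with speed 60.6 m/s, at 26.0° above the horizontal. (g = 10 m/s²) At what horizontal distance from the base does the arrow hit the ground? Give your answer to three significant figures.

Components: v_x = 60.6 cos 26.0° = 54.47 m/s, v_y = 60.6 sin 26.0° = 26.57 m/s.
Vertical: 0 = 62.4 + 26.57 t − ½(10) t² ⇒ 5.000 t² − 26.57 t − 62.4 = 0.
t = [26.57 + √(706.0 + 1248)] / 10.00 = 7.077 s.
Horizontal: R = v_x · t = 54.47 × 7.077 = 385 m.

385 m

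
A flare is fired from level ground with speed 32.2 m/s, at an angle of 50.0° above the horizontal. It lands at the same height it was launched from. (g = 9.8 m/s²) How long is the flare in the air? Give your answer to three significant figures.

Vertical component: v_y = 32.2 sin 50.0° = 24.67 m/s.
For a projectile landing at launch height, time of flight is t = 2 v_y / g = 2 × 24.67 / 9.8 = 5.03 s.

5.03 s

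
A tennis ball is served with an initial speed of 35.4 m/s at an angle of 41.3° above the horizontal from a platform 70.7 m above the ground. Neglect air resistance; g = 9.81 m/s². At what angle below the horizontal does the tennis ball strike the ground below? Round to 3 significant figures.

v_x = 35.4 cos 41.3° = 26.59 m/s.
At impact |v_y| = √(v_y0² + 2 g h) = √(23.36² + 2×9.81×70.7) = 43.96 m/s.
Angle below horizontal = arctan(|v_y| / v_x) = arctan(43.96 / 26.59) = 58.8°.

58.8°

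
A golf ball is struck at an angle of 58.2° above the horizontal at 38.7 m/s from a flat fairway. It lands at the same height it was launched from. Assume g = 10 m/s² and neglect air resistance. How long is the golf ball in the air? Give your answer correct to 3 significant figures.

Vertical component: v_y = 38.7 sin 58.2° = 32.89 m/s.
For a projectile landing at launch height, time of flight is t = 2 v_y / g = 2 × 32.89 / 10 = 6.58 s.

6.58 s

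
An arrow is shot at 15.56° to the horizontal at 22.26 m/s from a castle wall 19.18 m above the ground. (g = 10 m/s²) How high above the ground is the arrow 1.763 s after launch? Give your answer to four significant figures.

v_y0 = 22.26 sin 15.56° = 5.9712 m/s.
y(t) = 19.18 + v_y0 t − ½ g t² = 19.18 + 5.9712×1.763 − ½×10×1.763² = 14.17 m.

14.17 m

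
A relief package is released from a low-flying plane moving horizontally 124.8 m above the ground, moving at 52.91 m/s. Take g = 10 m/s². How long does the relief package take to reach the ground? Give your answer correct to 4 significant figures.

The horizontal speed doesn't affect the fall. With v_y0 = 0, h = ½ g t².
t = √(2 × 124.8 / 10) = √24.960 = 4.996 s.

4.996 s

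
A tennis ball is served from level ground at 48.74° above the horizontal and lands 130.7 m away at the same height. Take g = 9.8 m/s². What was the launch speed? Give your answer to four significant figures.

On level ground, R = v₀² sin(2θ) / g, so v₀ = √(R g / sin 2θ).
sin(2 × 48.74°) = 0.9915.
v₀ = √(130.7 × 9.8 / 0.9915) = √1291.8 = 35.94 m/s.

35.94 m/s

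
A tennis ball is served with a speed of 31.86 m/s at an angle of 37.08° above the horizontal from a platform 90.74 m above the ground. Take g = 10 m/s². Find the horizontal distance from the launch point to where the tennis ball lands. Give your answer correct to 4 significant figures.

167.6 m

Components: v_x = 31.86 cos 37.08° = 25.418 m/s, v_y = 31.86 sin 37.08° = 19.209 m/s.
Vertical: 0 = 90.74 + 19.209 t − ½(10) t² ⇒ 5.000 t² − 19.209 t − 90.74 = 0.
t = [19.209 + √(368.99 + 1814.8)] / 10.00 = 6.5940 s.
Horizontal: R = v_x · t = 25.418 × 6.5940 = 167.6 m.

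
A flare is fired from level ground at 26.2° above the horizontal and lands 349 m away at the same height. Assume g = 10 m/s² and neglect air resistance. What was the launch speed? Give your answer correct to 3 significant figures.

66.4 m/s

On level ground, R = v₀² sin(2θ) / g, so v₀ = √(R g / sin 2θ).
sin(2 × 26.2°) = 0.7923.
v₀ = √(349 × 10 / 0.7923) = √4405 = 66.4 m/s.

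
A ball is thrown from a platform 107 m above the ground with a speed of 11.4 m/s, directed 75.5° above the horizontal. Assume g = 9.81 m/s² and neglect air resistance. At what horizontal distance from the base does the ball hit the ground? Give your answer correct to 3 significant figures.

Components: v_x = 11.4 cos 75.5° = 2.854 m/s, v_y = 11.4 sin 75.5° = 11.04 m/s.
Vertical: 0 = 107 + 11.04 t − ½(9.81) t² ⇒ 4.905 t² − 11.04 t − 107 = 0.
t = [11.04 + √(121.9 + 2099)] / 9.810 = 5.929 s.
Horizontal: R = v_x · t = 2.854 × 5.929 = 16.9 m.

16.9 m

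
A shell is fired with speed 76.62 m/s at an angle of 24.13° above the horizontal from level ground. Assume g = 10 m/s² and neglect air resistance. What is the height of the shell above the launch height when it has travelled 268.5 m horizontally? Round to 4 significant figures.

46.55 m

v_x = 76.62 cos 24.13° = 69.925 m/s, v_y0 = 76.62 sin 24.13° = 31.323 m/s.
Time to reach x = 268.5 m: t = x / v_x = 268.5 / 69.925 = 3.8398 s.
y = v_y0 t − ½ g t² = 31.323×3.8398 − 5.000×3.8398² = 46.55 m.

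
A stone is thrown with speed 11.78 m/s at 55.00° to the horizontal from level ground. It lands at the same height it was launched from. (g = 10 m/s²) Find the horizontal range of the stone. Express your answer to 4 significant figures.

Components: v_x = 11.78 cos 55.00° = 6.7567 m/s, v_y = 11.78 sin 55.00° = 9.6496 m/s.
Time of flight (same landing height): t = 2 v_y / g = 2 × 9.6496 / 10 = 1.9299 s.
Range: R = v_x · t = 6.7567 × 1.9299 = 13.04 m.

13.04 m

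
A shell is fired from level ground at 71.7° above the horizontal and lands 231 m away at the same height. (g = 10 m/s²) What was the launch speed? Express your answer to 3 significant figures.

62.2 m/s

On level ground, R = v₀² sin(2θ) / g, so v₀ = √(R g / sin 2θ).
sin(2 × 71.7°) = 0.5962.
v₀ = √(231 × 10 / 0.5962) = √3875 = 62.2 m/s.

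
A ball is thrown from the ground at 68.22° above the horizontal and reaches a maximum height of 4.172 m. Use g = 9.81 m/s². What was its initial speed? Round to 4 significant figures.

At maximum height v_y = 0, so (v₀ sin θ)² = 2 g H.
v₀ sin 68.22° = √(2 × 9.81 × 4.172) = 9.0474 m/s.
v₀ = 9.0474 / sin 68.22° = 9.0474 / 0.9286 = 9.743 m/s.

9.743 m/s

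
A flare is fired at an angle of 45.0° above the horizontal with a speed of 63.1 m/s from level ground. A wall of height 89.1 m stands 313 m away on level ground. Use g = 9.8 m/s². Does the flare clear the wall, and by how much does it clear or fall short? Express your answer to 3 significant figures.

v_x = 63.1 cos 45.0° = 44.62 m/s; v_y0 = 63.1 sin 45.0° = 44.62 m/s.
Time to reach the wall: t = 313 / 44.62 = 7.015 s.
Height at that point: y = 44.62×7.015 − 4.900×7.015² = 71.88 m.
That is 89.1 − 71.88 = 17.2 m below the top of the wall, so the flare does not clear it.

No — it falls 17.2 m short of clearing the wall.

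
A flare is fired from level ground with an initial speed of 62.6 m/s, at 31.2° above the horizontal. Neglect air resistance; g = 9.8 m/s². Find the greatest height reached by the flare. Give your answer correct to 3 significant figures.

Vertical component of launch velocity: v_y = 62.6 sin 31.2° = 32.43 m/s.
At the highest point the vertical velocity is zero, so v_y² = 2 g h_max.
h_max = (32.43)² / (2 × 9.8) = 1052 / 19.60 = 53.7 m.

53.7 m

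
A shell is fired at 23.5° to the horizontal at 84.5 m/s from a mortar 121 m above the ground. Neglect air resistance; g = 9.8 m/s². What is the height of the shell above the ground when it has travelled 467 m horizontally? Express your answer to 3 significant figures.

146 m

v_x = 84.5 cos 23.5° = 77.49 m/s, v_y0 = 84.5 sin 23.5° = 33.69 m/s.
Time to reach x = 467 m: t = x / v_x = 467 / 77.49 = 6.027 s.
y = 121 + v_y0 t − ½ g t² = 121 + 33.69×6.027 − 4.900×6.027² = 146 m.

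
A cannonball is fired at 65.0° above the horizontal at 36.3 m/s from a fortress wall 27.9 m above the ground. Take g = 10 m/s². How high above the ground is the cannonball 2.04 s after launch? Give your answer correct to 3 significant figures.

v_y0 = 36.3 sin 65.0° = 32.90 m/s.
y(t) = 27.9 + v_y0 t − ½ g t² = 27.9 + 32.90×2.04 − ½×10×2.04² = 74.2 m.

74.2 m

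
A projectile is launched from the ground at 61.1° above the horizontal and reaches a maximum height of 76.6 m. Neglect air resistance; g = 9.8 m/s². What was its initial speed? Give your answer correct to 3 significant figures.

44.3 m/s

At maximum height v_y = 0, so (v₀ sin θ)² = 2 g H.
v₀ sin 61.1° = √(2 × 9.8 × 76.6) = 38.75 m/s.
v₀ = 38.75 / sin 61.1° = 38.75 / 0.8755 = 44.3 m/s.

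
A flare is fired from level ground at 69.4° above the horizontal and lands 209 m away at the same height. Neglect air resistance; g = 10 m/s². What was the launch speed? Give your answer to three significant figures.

On level ground, R = v₀² sin(2θ) / g, so v₀ = √(R g / sin 2θ).
sin(2 × 69.4°) = 0.6587.
v₀ = √(209 × 10 / 0.6587) = √3173 = 56.3 m/s.

56.3 m/s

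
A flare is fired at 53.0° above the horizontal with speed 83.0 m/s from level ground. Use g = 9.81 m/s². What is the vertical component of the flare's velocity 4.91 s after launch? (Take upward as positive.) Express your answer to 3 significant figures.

18.1 m/s

Initial vertical component: v_y0 = 83.0 sin 53.0° = 66.29 m/s.
v_y(t) = v_y0 − g t = 66.29 − 9.81 × 4.91 = 18.1 m/s.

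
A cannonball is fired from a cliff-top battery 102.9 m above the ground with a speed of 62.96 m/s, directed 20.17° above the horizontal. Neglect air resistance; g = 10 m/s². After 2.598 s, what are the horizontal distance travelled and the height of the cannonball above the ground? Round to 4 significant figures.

x = 153.5 m, y = 125.6 m

v_x = 62.96 cos 20.17° = 59.099 m/s; v_y0 = 62.96 sin 20.17° = 21.709 m/s.
x = v_x t = 59.099 × 2.598 = 153.5 m.
y = 102.9 + v_y0 t − ½ g t² = 125.6 m.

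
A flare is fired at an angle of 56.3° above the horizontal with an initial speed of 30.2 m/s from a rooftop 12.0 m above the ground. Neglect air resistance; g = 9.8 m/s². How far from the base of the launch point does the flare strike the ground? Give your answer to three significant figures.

Components: v_x = 30.2 cos 56.3° = 16.76 m/s, v_y = 30.2 sin 56.3° = 25.13 m/s.
Vertical: 0 = 12.0 + 25.13 t − ½(9.8) t² ⇒ 4.900 t² − 25.13 t − 12.0 = 0.
t = [25.13 + √(631.5 + 235.2)] / 9.800 = 5.568 s.
Horizontal: R = v_x · t = 16.76 × 5.568 = 93.3 m.

93.3 m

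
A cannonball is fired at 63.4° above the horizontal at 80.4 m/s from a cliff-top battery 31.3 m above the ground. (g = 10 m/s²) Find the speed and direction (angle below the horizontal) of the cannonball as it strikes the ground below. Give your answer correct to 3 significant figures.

v_x = 80.4 cos 63.4° = 36.00 m/s (constant).
|v_y| at impact = √((71.89)² + 2×10×31.3) = 76.12 m/s.
Speed = √(36.00² + 76.12²) = 84.2 m/s; angle = arctan(76.12/36.00) = 64.7° below horizontal.

84.2 m/s at 64.7° below the horizontal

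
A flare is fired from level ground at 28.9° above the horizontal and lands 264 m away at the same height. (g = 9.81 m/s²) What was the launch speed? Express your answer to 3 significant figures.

55.3 m/s

On level ground, R = v₀² sin(2θ) / g, so v₀ = √(R g / sin 2θ).
sin(2 × 28.9°) = 0.8462.
v₀ = √(264 × 9.81 / 0.8462) = √3061 = 55.3 m/s.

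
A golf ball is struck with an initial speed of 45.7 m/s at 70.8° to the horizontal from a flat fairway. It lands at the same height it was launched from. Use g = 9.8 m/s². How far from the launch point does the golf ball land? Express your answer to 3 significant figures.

For level ground, R = v₀² sin(2θ) / g.
sin(2 × 70.8°) = sin 141.6° = 0.6211.
R = (45.7)² × 0.6211 / 9.8 = 132 m.

132 m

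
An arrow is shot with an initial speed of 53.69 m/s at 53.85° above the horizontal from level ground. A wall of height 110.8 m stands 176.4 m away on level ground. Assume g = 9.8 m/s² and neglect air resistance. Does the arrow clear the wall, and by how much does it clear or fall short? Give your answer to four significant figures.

No — it falls 21.34 m short of clearing the wall.

v_x = 53.69 cos 53.85° = 31.672 m/s; v_y0 = 53.69 sin 53.85° = 43.353 m/s.
Time to reach the wall: t = 176.4 / 31.672 = 5.5696 s.
Height at that point: y = 43.353×5.5696 − 4.900×5.5696² = 89.459 m.
That is 110.8 − 89.459 = 21.34 m below the top of the wall, so the arrow does not clear it.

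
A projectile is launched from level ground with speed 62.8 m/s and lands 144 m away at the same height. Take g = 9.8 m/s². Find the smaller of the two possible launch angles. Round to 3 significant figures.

10.5°

Level-ground range: R = v₀² sin(2θ)/g ⇒ sin 2θ = R g / v₀² = 144×9.8/62.8² = 0.3578.
2θ = arcsin(0.3578) = 20.97° or 180° − 20.97° = 159.03°.
So θ = 10.5° or θ = 79.5°.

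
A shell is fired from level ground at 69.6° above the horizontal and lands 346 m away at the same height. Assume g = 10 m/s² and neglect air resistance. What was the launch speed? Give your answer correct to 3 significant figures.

72.8 m/s

On level ground, R = v₀² sin(2θ) / g, so v₀ = √(R g / sin 2θ).
sin(2 × 69.6°) = 0.6534.
v₀ = √(346 × 10 / 0.6534) = √5295 = 72.8 m/s.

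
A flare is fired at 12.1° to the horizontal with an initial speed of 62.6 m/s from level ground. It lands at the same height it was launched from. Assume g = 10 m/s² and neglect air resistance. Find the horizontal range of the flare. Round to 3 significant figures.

161 m

For level ground, R = v₀² sin(2θ) / g.
sin(2 × 12.1°) = sin 24.20° = 0.4099.
R = (62.6)² × 0.4099 / 10 = 161 m.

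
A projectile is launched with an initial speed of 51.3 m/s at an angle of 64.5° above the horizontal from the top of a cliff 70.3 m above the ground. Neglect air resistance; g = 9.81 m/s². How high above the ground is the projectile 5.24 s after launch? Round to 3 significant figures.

178 m

v_y0 = 51.3 sin 64.5° = 46.30 m/s.
y(t) = 70.3 + v_y0 t − ½ g t² = 70.3 + 46.30×5.24 − ½×9.81×5.24² = 178 m.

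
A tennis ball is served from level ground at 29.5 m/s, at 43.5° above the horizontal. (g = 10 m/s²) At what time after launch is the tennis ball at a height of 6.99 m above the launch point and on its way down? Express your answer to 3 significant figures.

3.68 s

v_y0 = 29.5 sin 43.5° = 20.31 m/s.
Set y = v_y0 t − ½ g t² = 6.99: 5.000 t² − 20.31 t + 6.99 = 0.
t = [20.31 ± √(412.5 − 139.8)] / 10 = (20.31 ± 16.51) / 10, giving t = 0.380 s or t = 3.68 s.
On the way down corresponds to the larger root: t = 3.68 s.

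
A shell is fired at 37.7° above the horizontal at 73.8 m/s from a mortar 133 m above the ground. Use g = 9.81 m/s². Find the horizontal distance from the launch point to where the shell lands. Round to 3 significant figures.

674 m

Components: v_x = 73.8 cos 37.7° = 58.39 m/s, v_y = 73.8 sin 37.7° = 45.13 m/s.
Vertical: 0 = 133 + 45.13 t − ½(9.81) t² ⇒ 4.905 t² − 45.13 t − 133 = 0.
t = [45.13 + √(2037 + 2609)] / 9.810 = 11.55 s.
Horizontal: R = v_x · t = 58.39 × 11.55 = 674 m.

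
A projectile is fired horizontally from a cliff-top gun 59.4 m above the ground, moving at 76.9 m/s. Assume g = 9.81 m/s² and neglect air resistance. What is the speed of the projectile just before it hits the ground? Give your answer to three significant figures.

Fall time: t = √(2 × 59.4 / 9.81) = 3.480 s.
At impact: v_x = 76.9 m/s (unchanged), v_y = g t = 9.81 × 3.480 = 34.14 m/s.
Speed = √(v_x² + v_y²) = √(5914 + 1166) = 84.1 m/s.

84.1 m/s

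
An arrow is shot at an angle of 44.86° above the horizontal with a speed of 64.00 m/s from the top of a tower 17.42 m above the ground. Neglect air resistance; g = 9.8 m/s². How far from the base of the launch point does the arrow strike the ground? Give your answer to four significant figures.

Components: v_x = 64.00 cos 44.86° = 45.365 m/s, v_y = 64.00 sin 44.86° = 45.144 m/s.
Vertical: 0 = 17.42 + 45.144 t − ½(9.8) t² ⇒ 4.900 t² − 45.144 t − 17.42 = 0.
t = [45.144 + √(2038.0 + 341.43)] / 9.800 = 9.5840 s.
Horizontal: R = v_x · t = 45.365 × 9.5840 = 434.8 m.

434.8 m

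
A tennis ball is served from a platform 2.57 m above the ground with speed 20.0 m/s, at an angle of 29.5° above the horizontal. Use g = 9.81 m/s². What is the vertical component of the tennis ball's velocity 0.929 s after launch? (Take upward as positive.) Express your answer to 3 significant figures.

0.735 m/s

Initial vertical component: v_y0 = 20.0 sin 29.5° = 9.848 m/s.
v_y(t) = v_y0 − g t = 9.848 − 9.81 × 0.929 = 0.735 m/s.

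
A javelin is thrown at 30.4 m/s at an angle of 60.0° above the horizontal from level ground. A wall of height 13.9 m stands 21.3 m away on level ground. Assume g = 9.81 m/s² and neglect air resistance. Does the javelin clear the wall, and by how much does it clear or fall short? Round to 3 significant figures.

v_x = 30.4 cos 60.0° = 15.20 m/s; v_y0 = 30.4 sin 60.0° = 26.33 m/s.
Time to reach the wall: t = 21.3 / 15.20 = 1.401 s.
Height at that point: y = 26.33×1.401 − 4.905×1.401² = 27.26 m.
That is 27.26 − 13.9 = 13.4 m above the top of the wall, so the javelin clears it.

Yes — it clears the wall by 13.4 m.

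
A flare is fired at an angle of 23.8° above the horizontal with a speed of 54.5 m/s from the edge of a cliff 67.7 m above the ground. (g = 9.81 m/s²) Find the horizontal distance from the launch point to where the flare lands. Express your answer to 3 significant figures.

Components: v_x = 54.5 cos 23.8° = 49.87 m/s, v_y = 54.5 sin 23.8° = 21.99 m/s.
Vertical: 0 = 67.7 + 21.99 t − ½(9.81) t² ⇒ 4.905 t² − 21.99 t − 67.7 = 0.
t = [21.99 + √(483.6 + 1328)] / 9.810 = 6.580 s.
Horizontal: R = v_x · t = 49.87 × 6.580 = 328 m.

328 m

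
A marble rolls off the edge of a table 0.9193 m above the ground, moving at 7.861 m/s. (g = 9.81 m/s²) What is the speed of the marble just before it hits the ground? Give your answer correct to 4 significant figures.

Fall time: t = √(2 × 0.9193 / 9.81) = 0.43292 s.
At impact: v_x = 7.861 m/s (unchanged), v_y = g t = 9.81 × 0.43292 = 4.2469 m/s.
Speed = √(v_x² + v_y²) = √(61.795 + 18.036) = 8.935 m/s.

8.935 m/s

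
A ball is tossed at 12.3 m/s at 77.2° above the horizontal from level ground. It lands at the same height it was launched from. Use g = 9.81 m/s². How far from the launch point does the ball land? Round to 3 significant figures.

6.66 m

For level ground, R = v₀² sin(2θ) / g.
sin(2 × 77.2°) = sin 154.4° = 0.4321.
R = (12.3)² × 0.4321 / 9.81 = 6.66 m.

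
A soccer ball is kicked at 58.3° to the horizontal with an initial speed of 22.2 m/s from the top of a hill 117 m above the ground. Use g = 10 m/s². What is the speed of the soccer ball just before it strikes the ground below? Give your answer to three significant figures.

v_x = 22.2 cos 58.3° = 11.67 m/s is unchanged throughout.
For the vertical component, v_y² = v_y0² + 2 g h = (18.89)² + 2×10×117 = 2697, so |v_y| = 51.93 m/s.
Impact speed = √(v_x² + v_y²) = √(136.2 + 2697) = 53.2 m/s.

53.2 m/s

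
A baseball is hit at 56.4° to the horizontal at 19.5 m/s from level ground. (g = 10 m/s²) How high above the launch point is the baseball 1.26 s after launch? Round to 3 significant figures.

v_y0 = 19.5 sin 56.4° = 16.24 m/s.
y(t) = v_y0 t − ½ g t² = 16.24×1.26 − 5.000×1.26² = 12.5 m.

12.5 m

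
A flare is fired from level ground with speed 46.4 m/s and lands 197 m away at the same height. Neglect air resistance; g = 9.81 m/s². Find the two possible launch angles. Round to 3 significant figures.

Level-ground range: R = v₀² sin(2θ)/g ⇒ sin 2θ = R g / v₀² = 197×9.81/46.4² = 0.8976.
2θ = arcsin(0.8976) = 63.84° or 180° − 63.84° = 116.16°.
So θ = 31.9° or θ = 58.1°.

31.9° and 58.1°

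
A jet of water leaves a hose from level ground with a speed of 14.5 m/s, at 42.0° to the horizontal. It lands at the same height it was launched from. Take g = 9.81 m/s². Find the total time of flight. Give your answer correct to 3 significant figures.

1.98 s

Vertical component: v_y = 14.5 sin 42.0° = 9.702 m/s.
For a projectile landing at launch height, time of flight is t = 2 v_y / g = 2 × 9.702 / 9.81 = 1.98 s.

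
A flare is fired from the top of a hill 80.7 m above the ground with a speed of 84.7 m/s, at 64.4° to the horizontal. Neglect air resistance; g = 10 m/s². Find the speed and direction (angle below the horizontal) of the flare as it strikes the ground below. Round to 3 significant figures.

93.7 m/s at 67.0° below the horizontal

v_x = 84.7 cos 64.4° = 36.60 m/s (constant).
|v_y| at impact = √((76.39)² + 2×10×80.7) = 86.31 m/s.
Speed = √(36.60² + 86.31²) = 93.7 m/s; angle = arctan(86.31/36.60) = 67.0° below horizontal.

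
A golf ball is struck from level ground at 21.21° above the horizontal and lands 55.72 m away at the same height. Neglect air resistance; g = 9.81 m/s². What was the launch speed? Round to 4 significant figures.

28.47 m/s

On level ground, R = v₀² sin(2θ) / g, so v₀ = √(R g / sin 2θ).
sin(2 × 21.21°) = 0.6746.
v₀ = √(55.72 × 9.81 / 0.6746) = √810.28 = 28.47 m/s.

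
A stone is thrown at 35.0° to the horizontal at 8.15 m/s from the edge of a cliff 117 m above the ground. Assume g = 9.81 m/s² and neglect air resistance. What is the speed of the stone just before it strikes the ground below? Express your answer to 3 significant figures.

48.6 m/s

v_x = 8.15 cos 35.0° = 6.676 m/s is unchanged throughout.
For the vertical component, v_y² = v_y0² + 2 g h = (4.675)² + 2×9.81×117 = 2317, so |v_y| = 48.14 m/s.
Impact speed = √(v_x² + v_y²) = √(44.57 + 2317) = 48.6 m/s.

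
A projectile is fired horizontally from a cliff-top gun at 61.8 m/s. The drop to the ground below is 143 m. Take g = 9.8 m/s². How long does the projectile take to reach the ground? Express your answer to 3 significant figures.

5.40 s

The horizontal speed doesn't affect the fall. With v_y0 = 0, h = ½ g t².
t = √(2 × 143 / 9.8) = √29.18 = 5.40 s.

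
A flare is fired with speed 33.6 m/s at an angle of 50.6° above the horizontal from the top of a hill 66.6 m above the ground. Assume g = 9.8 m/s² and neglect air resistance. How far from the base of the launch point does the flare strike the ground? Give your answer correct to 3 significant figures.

153 m

Components: v_x = 33.6 cos 50.6° = 21.33 m/s, v_y = 33.6 sin 50.6° = 25.96 m/s.
Vertical: 0 = 66.6 + 25.96 t − ½(9.8) t² ⇒ 4.900 t² − 25.96 t − 66.6 = 0.
t = [25.96 + √(673.9 + 1305)] / 9.800 = 7.188 s.
Horizontal: R = v_x · t = 21.33 × 7.188 = 153 m.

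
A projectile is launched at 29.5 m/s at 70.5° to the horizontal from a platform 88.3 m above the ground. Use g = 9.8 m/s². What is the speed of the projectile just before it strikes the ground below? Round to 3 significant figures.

51.0 m/s

v_x = 29.5 cos 70.5° = 9.847 m/s is unchanged throughout.
For the vertical component, v_y² = v_y0² + 2 g h = (27.81)² + 2×9.8×88.3 = 2504, so |v_y| = 50.04 m/s.
Impact speed = √(v_x² + v_y²) = √(96.96 + 2504) = 51.0 m/s.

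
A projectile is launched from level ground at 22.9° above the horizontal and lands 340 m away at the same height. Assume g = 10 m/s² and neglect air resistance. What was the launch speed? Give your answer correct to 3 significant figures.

On level ground, R = v₀² sin(2θ) / g, so v₀ = √(R g / sin 2θ).
sin(2 × 22.9°) = 0.7169.
v₀ = √(340 × 10 / 0.7169) = √4743 = 68.9 m/s.

68.9 m/s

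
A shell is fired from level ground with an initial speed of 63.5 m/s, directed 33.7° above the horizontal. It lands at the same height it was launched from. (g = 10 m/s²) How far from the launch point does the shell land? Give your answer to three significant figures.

372 m

Components: v_x = 63.5 cos 33.7° = 52.83 m/s, v_y = 63.5 sin 33.7° = 35.23 m/s.
Time of flight (same landing height): t = 2 v_y / g = 2 × 35.23 / 10 = 7.046 s.
Range: R = v_x · t = 52.83 × 7.046 = 372 m.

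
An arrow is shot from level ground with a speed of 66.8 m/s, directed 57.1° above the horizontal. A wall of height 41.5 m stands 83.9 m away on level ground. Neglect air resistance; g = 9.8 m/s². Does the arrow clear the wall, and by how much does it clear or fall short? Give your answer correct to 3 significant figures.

Yes — it clears the wall by 62.0 m.

v_x = 66.8 cos 57.1° = 36.28 m/s; v_y0 = 66.8 sin 57.1° = 56.09 m/s.
Time to reach the wall: t = 83.9 / 36.28 = 2.313 s.
Height at that point: y = 56.09×2.313 − 4.900×2.313² = 103.5 m.
That is 103.5 − 41.5 = 62.0 m above the top of the wall, so the arrow clears it.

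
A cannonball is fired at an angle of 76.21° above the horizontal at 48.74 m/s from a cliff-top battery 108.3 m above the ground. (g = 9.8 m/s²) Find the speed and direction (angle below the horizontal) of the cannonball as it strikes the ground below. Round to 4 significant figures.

v_x = 48.74 cos 76.21° = 11.618 m/s (constant).
|v_y| at impact = √((47.335)² + 2×9.8×108.3) = 66.055 m/s.
Speed = √(11.618² + 66.055²) = 67.07 m/s; angle = arctan(66.055/11.618) = 80.02° below horizontal.

67.07 m/s at 80.02° below the horizontal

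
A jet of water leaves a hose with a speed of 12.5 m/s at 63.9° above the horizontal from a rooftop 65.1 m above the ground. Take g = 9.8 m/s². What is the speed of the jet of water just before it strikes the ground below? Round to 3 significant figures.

37.8 m/s

v_x = 12.5 cos 63.9° = 5.499 m/s is unchanged throughout.
For the vertical component, v_y² = v_y0² + 2 g h = (11.23)² + 2×9.8×65.1 = 1402, so |v_y| = 37.44 m/s.
Impact speed = √(v_x² + v_y²) = √(30.24 + 1402) = 37.8 m/s.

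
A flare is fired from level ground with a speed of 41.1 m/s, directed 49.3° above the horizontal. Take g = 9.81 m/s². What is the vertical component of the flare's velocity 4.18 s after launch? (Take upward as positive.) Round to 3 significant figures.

Initial vertical component: v_y0 = 41.1 sin 49.3° = 31.16 m/s.
v_y(t) = v_y0 − g t = 31.16 − 9.81 × 4.18 = -9.85 m/s.

-9.85 m/s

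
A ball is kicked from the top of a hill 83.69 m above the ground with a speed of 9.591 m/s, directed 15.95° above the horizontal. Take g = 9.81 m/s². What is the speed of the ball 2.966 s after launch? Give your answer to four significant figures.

28.02 m/s

v_x = 9.591 cos 15.95° = 9.2218 m/s (constant).
v_y(t) = 9.591 sin 15.95° − g t = 2.6356 − 9.81 × 2.966 = -26.461 m/s.
Speed = √(v_x² + v_y²) = √(85.042 + 700.18) = 28.02 m/s.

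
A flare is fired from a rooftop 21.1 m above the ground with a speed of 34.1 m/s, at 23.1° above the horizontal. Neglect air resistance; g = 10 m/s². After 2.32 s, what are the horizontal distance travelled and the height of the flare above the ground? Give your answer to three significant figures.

v_x = 34.1 cos 23.1° = 31.37 m/s; v_y0 = 34.1 sin 23.1° = 13.38 m/s.
x = v_x t = 31.37 × 2.32 = 72.8 m.
y = 21.1 + v_y0 t − ½ g t² = 25.2 m.

x = 72.8 m, y = 25.2 m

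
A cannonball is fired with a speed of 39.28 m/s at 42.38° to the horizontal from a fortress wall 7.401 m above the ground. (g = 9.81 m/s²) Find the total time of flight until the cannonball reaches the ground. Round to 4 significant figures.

Vertical component: v_y = 39.28 sin 42.38° = 26.476 m/s.
Taking up as positive with launch at y = 7.401 m, landing at y = 0: 0 = 7.401 + 26.476 t − ½(9.81) t².
Solving 4.905 t² − 26.476 t − 7.401 = 0 gives t = [26.476 + √(26.476² + 4·4.905·7.401)] / 9.810 = 5.664 s.

5.664 s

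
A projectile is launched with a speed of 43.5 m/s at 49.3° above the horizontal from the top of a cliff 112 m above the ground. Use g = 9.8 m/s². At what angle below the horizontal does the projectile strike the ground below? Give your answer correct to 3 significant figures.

63.7°

v_x = 43.5 cos 49.3° = 28.37 m/s.
At impact |v_y| = √(v_y0² + 2 g h) = √(32.98² + 2×9.8×112) = 57.30 m/s.
Angle below horizontal = arctan(|v_y| / v_x) = arctan(57.30 / 28.37) = 63.7°.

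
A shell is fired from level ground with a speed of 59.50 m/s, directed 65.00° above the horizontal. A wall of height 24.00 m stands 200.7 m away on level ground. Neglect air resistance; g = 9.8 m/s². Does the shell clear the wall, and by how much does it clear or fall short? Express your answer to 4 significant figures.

Yes — it clears the wall by 94.25 m.

v_x = 59.50 cos 65.00° = 25.146 m/s; v_y0 = 59.50 sin 65.00° = 53.925 m/s.
Time to reach the wall: t = 200.7 / 25.146 = 7.9814 s.
Height at that point: y = 53.925×7.9814 − 4.900×7.9814² = 118.25 m.
That is 118.25 − 24.00 = 94.25 m above the top of the wall, so the shell clears it.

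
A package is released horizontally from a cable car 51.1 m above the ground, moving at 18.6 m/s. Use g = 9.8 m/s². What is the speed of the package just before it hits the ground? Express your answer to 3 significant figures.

36.7 m/s

Fall time: t = √(2 × 51.1 / 9.8) = 3.229 s.
At impact: v_x = 18.6 m/s (unchanged), v_y = g t = 9.8 × 3.229 = 31.64 m/s.
Speed = √(v_x² + v_y²) = √(346.0 + 1001) = 36.7 m/s.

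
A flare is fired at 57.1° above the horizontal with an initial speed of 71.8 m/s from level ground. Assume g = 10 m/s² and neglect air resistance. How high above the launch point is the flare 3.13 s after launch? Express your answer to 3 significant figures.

140 m

v_y0 = 71.8 sin 57.1° = 60.28 m/s.
y(t) = v_y0 t − ½ g t² = 60.28×3.13 − 5.000×3.13² = 140 m.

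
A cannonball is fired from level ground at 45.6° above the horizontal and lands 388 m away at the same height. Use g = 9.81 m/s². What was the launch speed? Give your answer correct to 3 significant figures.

On level ground, R = v₀² sin(2θ) / g, so v₀ = √(R g / sin 2θ).
sin(2 × 45.6°) = 0.9998.
v₀ = √(388 × 9.81 / 0.9998) = √3807 = 61.7 m/s.

61.7 m/s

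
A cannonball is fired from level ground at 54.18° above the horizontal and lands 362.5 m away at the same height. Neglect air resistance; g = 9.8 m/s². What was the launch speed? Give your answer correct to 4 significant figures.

On level ground, R = v₀² sin(2θ) / g, so v₀ = √(R g / sin 2θ).
sin(2 × 54.18°) = 0.9491.
v₀ = √(362.5 × 9.8 / 0.9491) = √3743.0 = 61.18 m/s.

61.18 m/s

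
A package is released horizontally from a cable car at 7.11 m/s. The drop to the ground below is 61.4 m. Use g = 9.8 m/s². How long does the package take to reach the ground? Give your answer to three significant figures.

The horizontal speed doesn't affect the fall. With v_y0 = 0, h = ½ g t².
t = √(2 × 61.4 / 9.8) = √12.53 = 3.54 s.

3.54 s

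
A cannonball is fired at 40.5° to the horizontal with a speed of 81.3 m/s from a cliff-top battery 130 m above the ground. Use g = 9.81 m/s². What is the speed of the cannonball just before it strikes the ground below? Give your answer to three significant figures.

v_x = 81.3 cos 40.5° = 61.82 m/s is unchanged throughout.
For the vertical component, v_y² = v_y0² + 2 g h = (52.80)² + 2×9.81×130 = 5338, so |v_y| = 73.06 m/s.
Impact speed = √(v_x² + v_y²) = √(3822 + 5338) = 95.7 m/s.

95.7 m/s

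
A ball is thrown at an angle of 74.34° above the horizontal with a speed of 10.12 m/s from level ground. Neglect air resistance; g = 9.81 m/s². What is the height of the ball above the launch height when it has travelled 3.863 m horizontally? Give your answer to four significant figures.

3.971 m

v_x = 10.12 cos 74.34° = 2.7317 m/s, v_y0 = 10.12 sin 74.34° = 9.7443 m/s.
Time to reach x = 3.863 m: t = x / v_x = 3.863 / 2.7317 = 1.4141 s.
y = v_y0 t − ½ g t² = 9.7443×1.4141 − 4.905×1.4141² = 3.971 m.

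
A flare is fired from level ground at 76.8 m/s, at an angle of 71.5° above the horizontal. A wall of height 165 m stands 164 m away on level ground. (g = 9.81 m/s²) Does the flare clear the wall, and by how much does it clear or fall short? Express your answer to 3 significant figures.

Yes — it clears the wall by 103 m.

v_x = 76.8 cos 71.5° = 24.37 m/s; v_y0 = 76.8 sin 71.5° = 72.83 m/s.
Time to reach the wall: t = 164 / 24.37 = 6.730 s.
Height at that point: y = 72.83×6.730 − 4.905×6.730² = 268.0 m.
That is 268.0 − 165 = 103 m above the top of the wall, so the flare clears it.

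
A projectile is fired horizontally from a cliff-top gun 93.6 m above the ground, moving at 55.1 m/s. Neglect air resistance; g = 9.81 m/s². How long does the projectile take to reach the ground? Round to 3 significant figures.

4.37 s

The horizontal speed doesn't affect the fall. With v_y0 = 0, h = ½ g t².
t = √(2 × 93.6 / 9.81) = √19.08 = 4.37 s.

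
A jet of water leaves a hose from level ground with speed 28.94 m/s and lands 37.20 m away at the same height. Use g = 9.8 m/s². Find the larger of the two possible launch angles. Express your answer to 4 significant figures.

Level-ground range: R = v₀² sin(2θ)/g ⇒ sin 2θ = R g / v₀² = 37.20×9.8/28.94² = 0.4353.
2θ = arcsin(0.4353) = 25.804° or 180° − 25.804° = 154.196°.
So θ = 12.90° or θ = 77.10°.

77.10°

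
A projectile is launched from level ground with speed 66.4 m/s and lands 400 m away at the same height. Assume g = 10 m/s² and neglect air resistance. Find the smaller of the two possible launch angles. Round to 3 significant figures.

32.6°

Level-ground range: R = v₀² sin(2θ)/g ⇒ sin 2θ = R g / v₀² = 400×10/66.4² = 0.9072.
2θ = arcsin(0.9072) = 65.12° or 180° − 65.12° = 114.88°.
So θ = 32.6° or θ = 57.4°.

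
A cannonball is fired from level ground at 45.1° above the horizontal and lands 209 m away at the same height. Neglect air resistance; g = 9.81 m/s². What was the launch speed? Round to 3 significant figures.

45.3 m/s

On level ground, R = v₀² sin(2θ) / g, so v₀ = √(R g / sin 2θ).
sin(2 × 45.1°) = 1.0000.
v₀ = √(209 × 9.81 / 1.0000) = √2050 = 45.3 m/s.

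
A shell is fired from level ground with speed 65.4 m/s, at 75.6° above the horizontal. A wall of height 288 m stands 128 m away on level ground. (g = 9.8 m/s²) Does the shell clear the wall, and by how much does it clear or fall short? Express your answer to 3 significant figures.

No — it falls 93.0 m short of clearing the wall.

v_x = 65.4 cos 75.6° = 16.26 m/s; v_y0 = 65.4 sin 75.6° = 63.35 m/s.
Time to reach the wall: t = 128 / 16.26 = 7.872 s.
Height at that point: y = 63.35×7.872 − 4.900×7.872² = 195.0 m.
That is 288 − 195.0 = 93.0 m below the top of the wall, so the shell does not clear it.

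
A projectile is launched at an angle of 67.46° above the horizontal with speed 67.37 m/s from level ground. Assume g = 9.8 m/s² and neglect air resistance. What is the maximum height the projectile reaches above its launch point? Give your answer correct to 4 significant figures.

Vertical component of launch velocity: v_y = 67.37 sin 67.46° = 62.224 m/s.
At the highest point the vertical velocity is zero, so v_y² = 2 g h_max.
h_max = (62.224)² / (2 × 9.8) = 3871.8 / 19.60 = 197.5 m.

197.5 m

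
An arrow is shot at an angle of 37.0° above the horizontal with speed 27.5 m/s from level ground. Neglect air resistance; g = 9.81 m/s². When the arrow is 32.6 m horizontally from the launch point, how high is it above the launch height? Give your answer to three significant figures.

13.8 m

v_x = 27.5 cos 37.0° = 21.96 m/s, v_y0 = 27.5 sin 37.0° = 16.55 m/s.
Time to reach x = 32.6 m: t = x / v_x = 32.6 / 21.96 = 1.485 s.
y = v_y0 t − ½ g t² = 16.55×1.485 − 4.905×1.485² = 13.8 m.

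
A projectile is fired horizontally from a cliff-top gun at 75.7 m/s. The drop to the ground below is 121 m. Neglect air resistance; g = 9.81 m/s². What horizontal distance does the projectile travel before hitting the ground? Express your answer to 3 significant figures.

Initial vertical velocity is zero, so the fall time comes from h = ½ g t²: t = √(2 × 121 / 9.81) = 4.967 s.
Horizontal motion is uniform at 75.7 m/s, so x = 75.7 × 4.967 = 376 m.

376 m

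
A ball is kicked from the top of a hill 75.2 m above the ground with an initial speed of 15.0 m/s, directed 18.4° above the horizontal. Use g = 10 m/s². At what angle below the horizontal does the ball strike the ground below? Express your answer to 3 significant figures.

70.0°

v_x = 15.0 cos 18.4° = 14.23 m/s.
At impact |v_y| = √(v_y0² + 2 g h) = √(4.735² + 2×10×75.2) = 39.07 m/s.
Angle below horizontal = arctan(|v_y| / v_x) = arctan(39.07 / 14.23) = 70.0°.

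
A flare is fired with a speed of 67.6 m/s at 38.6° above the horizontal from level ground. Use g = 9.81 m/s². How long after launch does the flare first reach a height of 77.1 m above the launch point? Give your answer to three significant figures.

v_y0 = 67.6 sin 38.6° = 42.17 m/s.
Set y = v_y0 t − ½ g t² = 77.1: 4.905 t² − 42.17 t + 77.1 = 0.
t = [42.17 ± √(1778 − 1513)] / 9.81 = (42.17 ± 16.28) / 9.81, giving t = 2.64 s or t = 5.96 s.
The flare is on the way up at the first time, so t = 2.64 s.

2.64 s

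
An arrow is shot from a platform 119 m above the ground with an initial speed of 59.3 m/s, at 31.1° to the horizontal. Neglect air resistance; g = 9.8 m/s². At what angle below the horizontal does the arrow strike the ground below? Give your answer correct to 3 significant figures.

48.4°

v_x = 59.3 cos 31.1° = 50.78 m/s.
At impact |v_y| = √(v_y0² + 2 g h) = √(30.63² + 2×9.8×119) = 57.19 m/s.
Angle below horizontal = arctan(|v_y| / v_x) = arctan(57.19 / 50.78) = 48.4°.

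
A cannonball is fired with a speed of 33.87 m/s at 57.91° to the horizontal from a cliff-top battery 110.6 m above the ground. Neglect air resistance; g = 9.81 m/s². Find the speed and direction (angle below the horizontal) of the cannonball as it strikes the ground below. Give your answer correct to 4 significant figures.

v_x = 33.87 cos 57.91° = 17.993 m/s (constant).
|v_y| at impact = √((28.695)² + 2×9.81×110.6) = 54.712 m/s.
Speed = √(17.993² + 54.712²) = 57.59 m/s; angle = arctan(54.712/17.993) = 71.80° below horizontal.

57.59 m/s at 71.80° below the horizontal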